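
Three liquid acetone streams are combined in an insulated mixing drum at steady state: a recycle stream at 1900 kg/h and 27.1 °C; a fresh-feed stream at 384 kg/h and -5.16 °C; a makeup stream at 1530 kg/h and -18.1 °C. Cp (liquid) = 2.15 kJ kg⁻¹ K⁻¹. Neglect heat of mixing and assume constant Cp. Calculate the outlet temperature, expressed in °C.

T_out = 5.72 °C

Adiabatic, steady state ⇒ Σ ṁᵢCp,ᵢ(T_out − Tᵢ) = 0
Σ ṁᵢCp,ᵢTᵢ = 1900×2.15×27.1 + 384×2.15×-5.16 + 1530×2.15×-18.1 = 46903
Σ ṁᵢCp,ᵢ = 1900×2.15 + 384×2.15 + 1530×2.15 = 8200.1
T_out = 46903 / 8200.1 = 5.7199 °C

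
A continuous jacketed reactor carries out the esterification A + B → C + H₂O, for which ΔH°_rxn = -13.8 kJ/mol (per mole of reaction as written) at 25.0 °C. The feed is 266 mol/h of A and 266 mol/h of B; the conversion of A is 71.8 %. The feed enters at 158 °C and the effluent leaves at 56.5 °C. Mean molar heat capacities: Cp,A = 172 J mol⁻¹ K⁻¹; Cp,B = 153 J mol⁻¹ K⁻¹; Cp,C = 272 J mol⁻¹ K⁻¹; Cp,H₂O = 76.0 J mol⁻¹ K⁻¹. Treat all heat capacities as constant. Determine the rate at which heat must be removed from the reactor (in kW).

Q_out = 3.13 kW

Extent of reaction ξ = 0.718 × 266 = 190.99 mol/h
Reaction term: ξ·ΔH°_rxn = 190.99 × -13.8 = -2635.6 kJ/h
Sensible, feed 158→25 °C: -11498 kJ/h
Outlet flows (mol/h): A 75.012, B 75.012, C 190.99, H₂O 190.99
Sensible, products 25→56.5 °C: 2861.5 kJ/h
Q = ΔH = -11272 kJ/h = -3.1311 kW
Heat removed = 3.1311 kW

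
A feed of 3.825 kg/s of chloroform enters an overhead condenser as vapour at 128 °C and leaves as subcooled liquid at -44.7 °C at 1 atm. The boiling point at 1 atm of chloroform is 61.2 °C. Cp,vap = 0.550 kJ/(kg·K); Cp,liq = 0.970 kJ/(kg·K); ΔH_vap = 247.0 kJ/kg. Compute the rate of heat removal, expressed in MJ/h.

Q_c = 5320 MJ/h

vapour 128→61.2 °C: -36.74 kJ/kg
condensation at 61.2 °C: -247 kJ/kg
liquid 61.2→-44.7 °C: -102.72 kJ/kg
Δh = -36.74 + -247 + -102.72 = -386.46 kJ/kg
Q = ṁ·Δh = 3.825 kg/s × -386.46 kJ/kg = -1478.2 kJ/s
|Q| = 1478.2 kW = 5321.6 MJ/h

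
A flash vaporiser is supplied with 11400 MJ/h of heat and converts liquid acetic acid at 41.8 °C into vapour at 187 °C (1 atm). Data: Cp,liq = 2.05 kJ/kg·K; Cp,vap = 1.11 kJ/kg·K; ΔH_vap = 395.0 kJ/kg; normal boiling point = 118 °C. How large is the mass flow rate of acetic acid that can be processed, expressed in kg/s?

Δh = 2.05×(118−41.8) + 395.0 + 1.11×(187−118) = 627.8 kJ/kg
Q = 11400 MJ/h = 3166.7 kJ/s = 3166.7 kJ/s
ṁ = Q/Δh = 3166.7 / 627.8 = 5.0441 kg/s

ṁ = 5.04 kg/s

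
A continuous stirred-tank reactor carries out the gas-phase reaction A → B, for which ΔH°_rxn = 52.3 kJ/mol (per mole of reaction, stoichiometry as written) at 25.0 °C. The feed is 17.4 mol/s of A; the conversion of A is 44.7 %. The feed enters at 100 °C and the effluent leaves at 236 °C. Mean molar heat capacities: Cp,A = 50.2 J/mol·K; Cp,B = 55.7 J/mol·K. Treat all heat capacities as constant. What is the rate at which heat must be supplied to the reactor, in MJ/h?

Extent of reaction ξ = 0.447 × 17.4 = 7.7778 mol/s
Reaction term: ξ·ΔH°_rxn = 7.7778 × 52.3 = 406.78 kJ/s
Sensible, feed 100→25 °C: -65.511 kJ/s
Outlet flows (mol/s): A 9.6222, B 7.7778
Sensible, products 25→236 °C: 193.33 kJ/s
Q = ΔH = 534.6 kJ/s = 534.6 kW
Heat supplied = 1924.6 MJ/h

Q_in = 1920 MJ/h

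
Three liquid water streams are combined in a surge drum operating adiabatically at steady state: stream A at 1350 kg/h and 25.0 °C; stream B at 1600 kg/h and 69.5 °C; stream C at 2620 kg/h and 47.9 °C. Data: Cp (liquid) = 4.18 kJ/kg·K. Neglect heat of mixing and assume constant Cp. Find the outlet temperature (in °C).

T_out = 48.6 °C

Energy balance with Q = 0: Σ ṁᵢCp,ᵢ(T_out − Tᵢ) = 0
T_out = Σ ṁᵢCp,ᵢTᵢ / Σ ṁᵢCp,ᵢ
      = 1.1305e+06 / 23283 = 48.554 °C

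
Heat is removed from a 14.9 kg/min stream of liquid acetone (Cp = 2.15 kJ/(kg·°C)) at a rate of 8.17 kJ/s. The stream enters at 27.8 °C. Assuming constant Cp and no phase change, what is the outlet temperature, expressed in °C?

T_out = 12.5 °C

Q = 8.17 kJ/s = 490.2 kJ/min
ΔT = Q/(ṁ·Cp) = 490.2/(14.9×2.15) = 15.302 K
T_out = 27.8 − 15.302 = 12.498 °C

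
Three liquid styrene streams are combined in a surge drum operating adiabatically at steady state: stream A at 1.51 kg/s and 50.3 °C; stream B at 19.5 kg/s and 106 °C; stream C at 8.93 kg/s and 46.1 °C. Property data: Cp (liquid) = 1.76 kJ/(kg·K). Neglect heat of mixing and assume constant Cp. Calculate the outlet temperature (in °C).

Adiabatic, steady state ⇒ Σ ṁᵢCp,ᵢ(T_out − Tᵢ) = 0
T_out = Σ ṁᵢCp,ᵢTᵢ / Σ ṁᵢCp,ᵢ
      = 4496.1 / 52.694 = 85.325 °C

T_out = 85.3 °C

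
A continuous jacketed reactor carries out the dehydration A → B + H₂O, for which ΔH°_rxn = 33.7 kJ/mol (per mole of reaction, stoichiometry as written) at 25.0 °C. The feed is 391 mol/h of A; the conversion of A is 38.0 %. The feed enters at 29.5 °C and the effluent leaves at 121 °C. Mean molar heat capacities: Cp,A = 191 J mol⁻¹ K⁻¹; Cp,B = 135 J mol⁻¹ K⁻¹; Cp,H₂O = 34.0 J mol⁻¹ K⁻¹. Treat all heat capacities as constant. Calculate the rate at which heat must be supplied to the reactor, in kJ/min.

Extent of reaction ξ = 0.380 × 391 = 148.58 mol/h
Reaction term: ξ·ΔH°_rxn = 148.58 × 33.7 = 5007.1 kJ/h
Sensible, feed 29.5→25 °C: -336.06 kJ/h
Outlet flows (mol/h): A 242.42, B 148.58, H₂O 148.58
Sensible, products 25→121 °C: 6855.6 kJ/h
Q = ΔH = 11527 kJ/h = 3.2018 kW
Heat supplied = 192.11 kJ/min

Q_in = 192 kJ/min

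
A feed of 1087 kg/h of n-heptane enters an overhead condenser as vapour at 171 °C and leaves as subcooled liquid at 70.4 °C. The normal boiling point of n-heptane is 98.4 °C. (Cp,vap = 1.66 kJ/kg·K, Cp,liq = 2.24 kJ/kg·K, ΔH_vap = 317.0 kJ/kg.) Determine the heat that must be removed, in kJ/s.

vapour 171→98.4 °C: -120.52 kJ/kg
condensation at 98.4 °C: -317 kJ/kg
liquid 98.4→70.4 °C: -62.72 kJ/kg
Δh = -120.52 + -317 + -62.72 = -500.24 kJ/kg
Q = ṁ·Δh = 1087 kg/h × -500.24 kJ/kg = -543760 kJ/h
|Q| = 151.04 kW

Q_c = 151 kJ/s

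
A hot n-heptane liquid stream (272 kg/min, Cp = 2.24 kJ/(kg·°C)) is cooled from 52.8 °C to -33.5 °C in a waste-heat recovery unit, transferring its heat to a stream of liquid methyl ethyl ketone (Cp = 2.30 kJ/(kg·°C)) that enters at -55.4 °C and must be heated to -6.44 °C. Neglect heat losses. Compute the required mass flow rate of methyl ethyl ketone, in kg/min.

Heat released by hot stream: Q = 272 × 2.24 × (52.8 − -33.5) = 52581 kJ/min
Energy balance on cold side (adiabatic exchanger): Q = ṁ_c·Cp_c·(T_c,out − T_c,in)
ṁ_c = 52581 / [2.30 × (-6.44 − -55.4)] = 466.94 kg/min

ṁ_c = 467 kg/min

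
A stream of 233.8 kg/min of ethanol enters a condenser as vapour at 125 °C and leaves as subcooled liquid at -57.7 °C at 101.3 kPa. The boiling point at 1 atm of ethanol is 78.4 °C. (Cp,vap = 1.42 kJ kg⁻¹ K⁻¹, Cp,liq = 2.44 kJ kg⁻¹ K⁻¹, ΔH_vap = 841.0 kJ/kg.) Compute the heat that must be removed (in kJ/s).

Q_c = 4830 kJ/s

vapour 125→78.4 °C: -66.172 kJ/kg
condensation at 78.4 °C: -841 kJ/kg
liquid 78.4→-57.7 °C: -332.08 kJ/kg
Δh = -66.172 + -841 + -332.08 = -1239.3 kJ/kg
Q = ṁ·Δh = 233.8 kg/min × -1239.3 kJ/kg = -289740 kJ/min
|Q| = 4829 kW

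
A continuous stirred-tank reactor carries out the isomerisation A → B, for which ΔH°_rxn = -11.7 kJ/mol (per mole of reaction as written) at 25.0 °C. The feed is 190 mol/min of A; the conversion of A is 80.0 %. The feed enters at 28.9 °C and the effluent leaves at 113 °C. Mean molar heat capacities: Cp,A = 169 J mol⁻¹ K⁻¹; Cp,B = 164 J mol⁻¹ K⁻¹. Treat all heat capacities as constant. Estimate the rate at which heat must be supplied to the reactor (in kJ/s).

Extent of reaction ξ = 0.800 × 190 = 152 mol/min
Reaction term: ξ·ΔH°_rxn = 152 × -11.7 = -1778.4 kJ/min
Sensible, feed 28.9→25 °C: -125.23 kJ/min
Outlet flows (mol/min): A 38, B 152
Sensible, products 25→113 °C: 2758.8 kJ/min
Q = ΔH = 855.17 kJ/min = 14.253 kW
Heat supplied = 14.253 kJ/s

Q_in = 14.3 kJ/s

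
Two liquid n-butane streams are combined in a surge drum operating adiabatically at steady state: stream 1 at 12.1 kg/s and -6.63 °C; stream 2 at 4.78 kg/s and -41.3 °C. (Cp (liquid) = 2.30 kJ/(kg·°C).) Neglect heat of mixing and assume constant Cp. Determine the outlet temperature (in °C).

T_out = -16.4 °C

Adiabatic, steady state ⇒ Σ ṁᵢCp,ᵢ(T_out − Tᵢ) = 0
T_out = Σ ṁᵢCp,ᵢTᵢ / Σ ṁᵢCp,ᵢ
      = -638.57 / 38.824 = -16.448 °C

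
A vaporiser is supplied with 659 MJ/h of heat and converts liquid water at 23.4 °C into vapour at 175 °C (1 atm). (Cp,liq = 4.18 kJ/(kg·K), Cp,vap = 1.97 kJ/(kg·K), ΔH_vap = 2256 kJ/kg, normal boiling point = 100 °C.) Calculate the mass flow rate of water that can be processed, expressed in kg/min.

ṁ = 4.03 kg/min

Δh = 4.18×(100−23.4) + 2256 + 1.97×(175−100) = 2723.9 kJ/kg
Q = 659 MJ/h = 183.06 kJ/s = 10983 kJ/min
ṁ = Q/Δh = 10983 / 2723.9 = 4.0322 kg/min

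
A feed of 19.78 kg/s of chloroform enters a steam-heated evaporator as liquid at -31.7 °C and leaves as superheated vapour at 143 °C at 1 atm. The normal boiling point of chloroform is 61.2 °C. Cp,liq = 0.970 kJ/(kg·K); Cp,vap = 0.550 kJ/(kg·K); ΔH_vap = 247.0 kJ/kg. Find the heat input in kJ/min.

liquid -31.7→61.2 °C: 90.113 kJ/kg
vaporisation at 61.2 °C: 247 kJ/kg
vapour 61.2→143 °C: 44.99 kJ/kg
Δh = 90.113 + 247 + 44.99 = 382.1 kJ/kg
Q = ṁ·Δh = 19.78 kg/s × 382.1 kJ/kg = 7558 kJ/s
|Q| = 7558 kW = 453480 kJ/min

Q = 453000 kJ/min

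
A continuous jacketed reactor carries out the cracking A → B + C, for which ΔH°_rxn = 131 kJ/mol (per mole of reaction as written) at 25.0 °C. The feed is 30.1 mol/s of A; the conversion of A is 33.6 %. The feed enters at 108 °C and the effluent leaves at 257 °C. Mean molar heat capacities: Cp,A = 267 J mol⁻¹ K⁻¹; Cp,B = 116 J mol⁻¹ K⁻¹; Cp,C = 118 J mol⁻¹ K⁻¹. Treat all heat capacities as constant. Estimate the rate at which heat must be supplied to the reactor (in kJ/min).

Extent of reaction ξ = 0.336 × 30.1 = 10.114 mol/s
Reaction term: ξ·ΔH°_rxn = 10.114 × 131 = 1324.9 kJ/s
Sensible, feed 108→25 °C: -667.05 kJ/s
Outlet flows (mol/s): A 19.986, B 10.114, C 10.114
Sensible, products 25→257 °C: 1787.1 kJ/s
Q = ΔH = 2444.9 kJ/s = 2444.9 kW
Heat supplied = 146700 kJ/min

Q_in = 147000 kJ/min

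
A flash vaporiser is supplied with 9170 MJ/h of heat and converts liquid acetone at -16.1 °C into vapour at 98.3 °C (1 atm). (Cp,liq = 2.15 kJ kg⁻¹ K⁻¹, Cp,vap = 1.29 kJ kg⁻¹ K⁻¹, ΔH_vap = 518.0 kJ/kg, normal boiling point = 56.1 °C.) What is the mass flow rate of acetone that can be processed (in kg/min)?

Δh = 2.15×(56.1−-16.1) + 518.0 + 1.29×(98.3−56.1) = 727.67 kJ/kg
Q = 9170 MJ/h = 2547.2 kJ/s = 152830 kJ/min
ṁ = Q/Δh = 152830 / 727.67 = 210.03 kg/min

ṁ = 210 kg/min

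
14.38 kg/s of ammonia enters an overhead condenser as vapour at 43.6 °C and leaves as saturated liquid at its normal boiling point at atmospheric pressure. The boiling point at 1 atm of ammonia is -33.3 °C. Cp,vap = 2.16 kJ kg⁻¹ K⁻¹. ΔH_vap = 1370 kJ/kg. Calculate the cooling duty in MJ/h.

Q_c = 79500 MJ/h

vapour 43.6→-33.3 °C: -166.1 kJ/kg
condensation at -33.3 °C: -1370 kJ/kg
Δh = -166.1 + -1370 = -1536.1 kJ/kg
Q = ṁ·Δh = 14.38 kg/s × -1536.1 kJ/kg = -22089 kJ/s
|Q| = 22089 kW = 79521 MJ/h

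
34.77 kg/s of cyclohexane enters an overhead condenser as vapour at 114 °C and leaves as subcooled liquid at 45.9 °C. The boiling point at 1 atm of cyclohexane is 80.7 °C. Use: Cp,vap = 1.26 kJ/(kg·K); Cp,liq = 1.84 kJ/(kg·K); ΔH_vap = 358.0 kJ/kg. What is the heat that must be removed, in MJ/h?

vapour 114→80.7 °C: -41.958 kJ/kg
condensation at 80.7 °C: -358 kJ/kg
liquid 80.7→45.9 °C: -64.032 kJ/kg
Δh = -41.958 + -358 + -64.032 = -463.99 kJ/kg
Q = ṁ·Δh = 34.77 kg/s × -463.99 kJ/kg = -16133 kJ/s
|Q| = 16133 kW = 58079 MJ/h

Q_c = 58100 MJ/h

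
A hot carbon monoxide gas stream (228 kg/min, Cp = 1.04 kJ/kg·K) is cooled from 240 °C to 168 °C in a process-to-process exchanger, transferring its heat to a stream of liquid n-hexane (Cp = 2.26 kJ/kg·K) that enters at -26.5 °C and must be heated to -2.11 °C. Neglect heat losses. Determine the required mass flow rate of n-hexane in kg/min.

ṁ_c = 310 kg/min

Heat released by hot stream: Q = 228 × 1.04 × (240 − 168) = 17073 kJ/min
Energy balance on cold side (adiabatic exchanger): Q = ṁ_c·Cp_c·(T_c,out − T_c,in)
ṁ_c = 17073 / [2.26 × (-2.11 − -26.5)] = 309.73 kg/min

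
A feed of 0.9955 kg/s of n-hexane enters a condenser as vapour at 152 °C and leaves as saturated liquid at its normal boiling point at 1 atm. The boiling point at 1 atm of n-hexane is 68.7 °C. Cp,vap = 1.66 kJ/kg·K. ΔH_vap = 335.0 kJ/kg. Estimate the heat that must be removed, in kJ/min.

vapour 152→68.7 °C: -138.28 kJ/kg
condensation at 68.7 °C: -335 kJ/kg
Δh = -138.28 + -335 = -473.28 kJ/kg
Q = ṁ·Δh = 0.9955 kg/s × -473.28 kJ/kg = -471.15 kJ/s
|Q| = 471.15 kW = 28269 kJ/min

Q_c = 28300 kJ/min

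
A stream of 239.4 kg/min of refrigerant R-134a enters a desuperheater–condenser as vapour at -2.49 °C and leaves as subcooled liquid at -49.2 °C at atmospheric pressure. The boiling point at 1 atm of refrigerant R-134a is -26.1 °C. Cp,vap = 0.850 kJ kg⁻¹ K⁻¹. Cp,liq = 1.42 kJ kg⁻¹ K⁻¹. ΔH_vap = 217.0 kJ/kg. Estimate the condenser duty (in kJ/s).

vapour -2.49→-26.1 °C: -20.069 kJ/kg
condensation at -26.1 °C: -217 kJ/kg
liquid -26.1→-49.2 °C: -32.802 kJ/kg
Δh = -20.069 + -217 + -32.802 = -269.87 kJ/kg
Q = ṁ·Δh = 239.4 kg/min × -269.87 kJ/kg = -64607 kJ/min
|Q| = 1076.8 kW

Q_c = 1080 kJ/s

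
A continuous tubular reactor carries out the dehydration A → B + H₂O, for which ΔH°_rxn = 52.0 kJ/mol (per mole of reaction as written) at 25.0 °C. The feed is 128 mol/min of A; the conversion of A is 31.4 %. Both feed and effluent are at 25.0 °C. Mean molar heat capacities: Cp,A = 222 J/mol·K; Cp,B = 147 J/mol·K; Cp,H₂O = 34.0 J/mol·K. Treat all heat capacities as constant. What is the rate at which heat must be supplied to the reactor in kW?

Q_in = 34.8 kW

Extent of reaction ξ = 0.314 × 128 = 40.192 mol/min
Reaction term: ξ·ΔH°_rxn = 40.192 × 52.0 = 2090 kJ/min
Q = ΔH = 2090 kJ/min = 34.833 kW
Heat supplied = 34.833 kW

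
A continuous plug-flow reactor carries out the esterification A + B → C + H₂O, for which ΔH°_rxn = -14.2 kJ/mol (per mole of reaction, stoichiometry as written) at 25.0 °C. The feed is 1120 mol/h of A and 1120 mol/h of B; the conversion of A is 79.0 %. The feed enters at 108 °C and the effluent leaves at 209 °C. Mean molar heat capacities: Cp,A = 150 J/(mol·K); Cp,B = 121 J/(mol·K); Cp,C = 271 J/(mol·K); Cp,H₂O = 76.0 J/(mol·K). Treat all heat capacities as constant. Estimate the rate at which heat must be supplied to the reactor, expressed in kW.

Extent of reaction ξ = 0.790 × 1120 = 884.8 mol/h
Reaction term: ξ·ΔH°_rxn = 884.8 × -14.2 = -12564 kJ/h
Sensible, feed 108→25 °C: -25192 kJ/h
Outlet flows (mol/h): A 235.2, B 235.2, C 884.8, H₂O 884.8
Sensible, products 25→209 °C: 68221 kJ/h
Q = ΔH = 30464 kJ/h = 8.4623 kW
Heat supplied = 8.4623 kW

Q_in = 8.46 kW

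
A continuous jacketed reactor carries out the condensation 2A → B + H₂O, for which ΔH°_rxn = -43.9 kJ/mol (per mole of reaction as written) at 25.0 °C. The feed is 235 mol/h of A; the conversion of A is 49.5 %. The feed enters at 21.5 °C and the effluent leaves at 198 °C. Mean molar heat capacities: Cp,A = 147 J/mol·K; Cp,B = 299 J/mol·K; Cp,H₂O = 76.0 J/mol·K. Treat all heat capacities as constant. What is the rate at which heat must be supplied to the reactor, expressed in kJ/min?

Q_in = 72.6 kJ/min

Extent of reaction ξ = 0.495 × 235 / 2 = 58.163 mol/h
Reaction term: ξ·ΔH°_rxn = 58.163 × -43.9 = -2553.3 kJ/h
Sensible, feed 21.5→25 °C: 120.91 kJ/h
Outlet flows (mol/h): A 118.67, B 58.163, H₂O 58.163
Sensible, products 25→198 °C: 6791.3 kJ/h
Q = ΔH = 4358.9 kJ/h = 1.2108 kW
Heat supplied = 72.648 kJ/min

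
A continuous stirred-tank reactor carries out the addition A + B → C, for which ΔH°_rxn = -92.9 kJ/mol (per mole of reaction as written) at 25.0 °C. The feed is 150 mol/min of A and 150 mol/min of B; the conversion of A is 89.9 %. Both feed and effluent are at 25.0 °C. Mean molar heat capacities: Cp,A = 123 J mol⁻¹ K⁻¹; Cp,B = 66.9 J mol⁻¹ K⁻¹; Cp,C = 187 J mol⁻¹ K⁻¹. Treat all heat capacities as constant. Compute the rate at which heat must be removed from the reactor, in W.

Extent of reaction ξ = 0.899 × 150 = 134.85 mol/min
Reaction term: ξ·ΔH°_rxn = 134.85 × -92.9 = -12528 kJ/min
Q = ΔH = -12528 kJ/min = -208.79 kW
Heat removed = 208790 W

Q_out = 209000 W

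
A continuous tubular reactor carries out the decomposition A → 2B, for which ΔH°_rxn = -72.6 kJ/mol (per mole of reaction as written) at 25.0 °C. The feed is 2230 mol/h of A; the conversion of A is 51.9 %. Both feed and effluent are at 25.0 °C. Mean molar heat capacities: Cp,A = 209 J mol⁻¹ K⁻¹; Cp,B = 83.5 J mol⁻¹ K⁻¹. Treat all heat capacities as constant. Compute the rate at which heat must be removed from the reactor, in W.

Q_out = 23300 W

Extent of reaction ξ = 0.519 × 2230 = 1157.4 mol/h
Reaction term: ξ·ΔH°_rxn = 1157.4 × -72.6 = -84025 kJ/h
Q = ΔH = -84025 kJ/h = -23.34 kW
Heat removed = 23340 W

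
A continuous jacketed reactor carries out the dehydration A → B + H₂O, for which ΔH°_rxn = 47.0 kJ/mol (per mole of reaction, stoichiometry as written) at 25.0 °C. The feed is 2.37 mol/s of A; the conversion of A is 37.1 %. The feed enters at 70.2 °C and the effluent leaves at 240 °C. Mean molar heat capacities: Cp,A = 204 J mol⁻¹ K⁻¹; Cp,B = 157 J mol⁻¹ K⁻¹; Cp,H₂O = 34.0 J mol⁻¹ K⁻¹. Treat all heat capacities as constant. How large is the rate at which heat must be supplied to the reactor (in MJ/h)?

Extent of reaction ξ = 0.371 × 2.37 = 0.87927 mol/s
Reaction term: ξ·ΔH°_rxn = 0.87927 × 47.0 = 41.326 kJ/s
Sensible, feed 70.2→25 °C: -21.853 kJ/s
Outlet flows (mol/s): A 1.4907, B 0.87927, H₂O 0.87927
Sensible, products 25→240 °C: 101.49 kJ/s
Q = ΔH = 120.96 kJ/s = 120.96 kW
Heat supplied = 435.47 MJ/h

Q_in = 435 MJ/h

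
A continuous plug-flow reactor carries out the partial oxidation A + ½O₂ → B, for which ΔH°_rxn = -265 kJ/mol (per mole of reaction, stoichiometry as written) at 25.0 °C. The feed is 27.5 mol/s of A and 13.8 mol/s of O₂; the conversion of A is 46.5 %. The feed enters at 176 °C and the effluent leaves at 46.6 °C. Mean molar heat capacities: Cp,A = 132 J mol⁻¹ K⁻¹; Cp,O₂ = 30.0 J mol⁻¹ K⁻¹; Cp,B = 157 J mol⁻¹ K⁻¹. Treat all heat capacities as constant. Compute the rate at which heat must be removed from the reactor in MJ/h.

Extent of reaction ξ = 0.465 × 27.5 = 12.788 mol/s
Reaction term: ξ·ΔH°_rxn = 12.788 × -265 = -3388.7 kJ/s
Sensible, feed 176→25 °C: -610.64 kJ/s
Outlet flows (mol/s): A 14.712, O₂ 7.4062, B 12.788
Sensible, products 25→46.6 °C: 90.112 kJ/s
Q = ΔH = -3909.2 kJ/s = -3909.2 kW
Heat removed = 14073 MJ/h

Q_out = 14100 MJ/h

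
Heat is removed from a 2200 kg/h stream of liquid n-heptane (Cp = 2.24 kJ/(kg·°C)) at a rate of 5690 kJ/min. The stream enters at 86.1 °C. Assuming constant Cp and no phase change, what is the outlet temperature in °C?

T_out = 16.8 °C

Q = 5690 kJ/min = 341400 kJ/h
ΔT = Q/(ṁ·Cp) = 341400/(2200×2.24) = 69.278 K
T_out = 86.1 − 69.278 = 16.822 °C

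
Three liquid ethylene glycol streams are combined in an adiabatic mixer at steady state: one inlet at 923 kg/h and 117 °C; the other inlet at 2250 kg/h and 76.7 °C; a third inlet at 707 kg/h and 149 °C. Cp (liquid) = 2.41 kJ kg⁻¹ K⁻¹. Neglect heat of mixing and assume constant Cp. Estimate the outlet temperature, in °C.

Energy balance with Q = 0: Σ ṁᵢCp,ᵢ(T_out − Tᵢ) = 0
Σ ṁᵢCp,ᵢTᵢ = 923×2.41×117 + 2250×2.41×76.7 + 707×2.41×149 = 930040
Σ ṁᵢCp,ᵢ = 923×2.41 + 2250×2.41 + 707×2.41 = 9350.8
T_out = 930040 / 9350.8 = 99.461 °C

T_out = 99.5 °C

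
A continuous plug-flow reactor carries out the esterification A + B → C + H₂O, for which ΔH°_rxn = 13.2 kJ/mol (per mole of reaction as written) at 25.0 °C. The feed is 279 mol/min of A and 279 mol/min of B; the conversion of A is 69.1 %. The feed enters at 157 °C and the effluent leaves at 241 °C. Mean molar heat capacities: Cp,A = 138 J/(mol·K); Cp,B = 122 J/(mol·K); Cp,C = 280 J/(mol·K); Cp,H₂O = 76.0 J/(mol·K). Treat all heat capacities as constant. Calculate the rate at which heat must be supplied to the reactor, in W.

Extent of reaction ξ = 0.691 × 279 = 192.79 mol/min
Reaction term: ξ·ΔH°_rxn = 192.79 × 13.2 = 2544.8 kJ/min
Sensible, feed 157→25 °C: -9575.3 kJ/min
Outlet flows (mol/min): A 86.211, B 86.211, C 192.79, H₂O 192.79
Sensible, products 25→241 °C: 19666 kJ/min
Q = ΔH = 12636 kJ/min = 210.6 kW
Heat supplied = 210600 W

Q_in = 211000 W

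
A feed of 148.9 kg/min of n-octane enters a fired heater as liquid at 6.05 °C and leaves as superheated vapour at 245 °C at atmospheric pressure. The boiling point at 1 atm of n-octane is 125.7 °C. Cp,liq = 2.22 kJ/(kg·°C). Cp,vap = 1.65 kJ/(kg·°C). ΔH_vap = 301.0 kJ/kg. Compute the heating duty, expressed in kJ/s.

liquid 6.05→125.7 °C: 265.62 kJ/kg
vaporisation at 125.7 °C: 301 kJ/kg
vapour 125.7→245 °C: 196.84 kJ/kg
Δh = 265.62 + 301 + 196.84 = 763.47 kJ/kg
Q = ṁ·Δh = 148.9 kg/min × 763.47 kJ/kg = 113680 kJ/min
|Q| = 1894.7 kW

Q = 1890 kJ/s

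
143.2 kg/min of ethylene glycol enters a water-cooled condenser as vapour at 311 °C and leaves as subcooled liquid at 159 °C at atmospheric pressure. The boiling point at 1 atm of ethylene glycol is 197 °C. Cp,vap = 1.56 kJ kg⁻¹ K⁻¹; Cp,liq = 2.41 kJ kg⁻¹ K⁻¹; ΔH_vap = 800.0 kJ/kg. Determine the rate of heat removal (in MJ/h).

Q_c = 9190 MJ/h

vapour 311→197 °C: -177.84 kJ/kg
condensation at 197 °C: -800 kJ/kg
liquid 197→159 °C: -91.58 kJ/kg
Δh = -177.84 + -800 + -91.58 = -1069.4 kJ/kg
Q = ṁ·Δh = 143.2 kg/min × -1069.4 kJ/kg = -153140 kJ/min
|Q| = 2552.3 kW = 9188.5 MJ/h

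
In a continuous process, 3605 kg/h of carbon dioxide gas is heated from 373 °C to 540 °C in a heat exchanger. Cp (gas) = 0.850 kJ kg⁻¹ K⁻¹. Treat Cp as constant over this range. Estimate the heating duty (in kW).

Q = ṁ·Cp·ΔT = 3605 × 0.850 × (540 − 373) = 511730 kJ/h
Converting: 511730 / 3600 s = 142.15 kW

Q = 142 kW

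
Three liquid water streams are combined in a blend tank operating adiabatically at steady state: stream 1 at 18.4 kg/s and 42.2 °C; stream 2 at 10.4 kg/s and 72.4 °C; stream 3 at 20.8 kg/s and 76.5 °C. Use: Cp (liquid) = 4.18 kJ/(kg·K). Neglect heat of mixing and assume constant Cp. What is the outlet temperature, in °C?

T_out = 62.9 °C

No heat crosses the boundary, so H_out = H_in.
Σ ṁᵢCp,ᵢTᵢ = 18.4×4.18×42.2 + 10.4×4.18×72.4 + 20.8×4.18×76.5 = 13044
Σ ṁᵢCp,ᵢ = 18.4×4.18 + 10.4×4.18 + 20.8×4.18 = 207.33
T_out = 13044 / 207.33 = 62.916 °C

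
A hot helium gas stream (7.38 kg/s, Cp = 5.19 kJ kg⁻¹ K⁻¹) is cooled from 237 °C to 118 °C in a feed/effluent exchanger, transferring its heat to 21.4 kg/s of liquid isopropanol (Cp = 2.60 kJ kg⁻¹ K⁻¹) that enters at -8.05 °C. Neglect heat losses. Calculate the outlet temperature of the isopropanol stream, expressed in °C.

Heat released by hot stream: Q = 7.38 × 5.19 × (237 − 118) = 4558 kJ/s
Energy balance on cold side (adiabatic exchanger): Q = ṁ_c·Cp_c·(T_c,out − T_c,in)
T_c,out = -8.05 + 4558/(21.4 × 2.60) = 73.869 °C

T_c,out = 73.9 °C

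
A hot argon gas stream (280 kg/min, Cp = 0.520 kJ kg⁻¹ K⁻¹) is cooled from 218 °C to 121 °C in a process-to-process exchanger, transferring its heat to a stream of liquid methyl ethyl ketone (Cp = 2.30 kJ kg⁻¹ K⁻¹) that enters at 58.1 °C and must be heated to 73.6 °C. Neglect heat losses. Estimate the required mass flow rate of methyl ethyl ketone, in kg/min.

Heat released by hot stream: Q = 280 × 0.520 × (218 − 121) = 14123 kJ/min
Energy balance on cold side (adiabatic exchanger): Q = ṁ_c·Cp_c·(T_c,out − T_c,in)
ṁ_c = 14123 / [2.30 × (73.6 − 58.1)] = 396.16 kg/min

ṁ_c = 396 kg/min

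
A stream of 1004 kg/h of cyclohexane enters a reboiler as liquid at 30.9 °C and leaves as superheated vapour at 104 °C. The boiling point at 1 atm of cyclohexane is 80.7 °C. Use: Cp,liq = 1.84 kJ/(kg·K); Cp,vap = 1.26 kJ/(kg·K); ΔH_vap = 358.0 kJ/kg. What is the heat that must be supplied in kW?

Q = 134 kW

liquid 30.9→80.7 °C: 91.632 kJ/kg
vaporisation at 80.7 °C: 358 kJ/kg
vapour 80.7→104 °C: 29.358 kJ/kg
Δh = 91.632 + 358 + 29.358 = 478.99 kJ/kg
Q = ṁ·Δh = 1004 kg/h × 478.99 kJ/kg = 480910 kJ/h
|Q| = 133.58 kW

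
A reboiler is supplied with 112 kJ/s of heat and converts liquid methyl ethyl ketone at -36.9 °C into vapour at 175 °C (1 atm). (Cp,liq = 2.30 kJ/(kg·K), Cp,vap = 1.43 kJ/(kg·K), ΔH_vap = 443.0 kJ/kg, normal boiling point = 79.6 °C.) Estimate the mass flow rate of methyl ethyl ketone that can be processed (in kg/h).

ṁ = 476 kg/h

Δh = 2.30×(79.6−-36.9) + 443.0 + 1.43×(175−79.6) = 847.37 kJ/kg
Q = 112 kJ/s = 112 kJ/s = 403200 kJ/h
ṁ = Q/Δh = 403200 / 847.37 = 475.82 kg/h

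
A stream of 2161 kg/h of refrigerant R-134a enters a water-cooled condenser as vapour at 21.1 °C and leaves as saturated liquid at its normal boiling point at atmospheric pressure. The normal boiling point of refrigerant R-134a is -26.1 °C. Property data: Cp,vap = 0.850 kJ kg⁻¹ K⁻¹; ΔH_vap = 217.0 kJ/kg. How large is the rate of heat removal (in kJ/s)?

Q_c = 154 kJ/s

vapour 21.1→-26.1 °C: -40.12 kJ/kg
condensation at -26.1 °C: -217 kJ/kg
Δh = -40.12 + -217 = -257.12 kJ/kg
Q = ṁ·Δh = 2161 kg/h × -257.12 kJ/kg = -555640 kJ/h
|Q| = 154.34 kW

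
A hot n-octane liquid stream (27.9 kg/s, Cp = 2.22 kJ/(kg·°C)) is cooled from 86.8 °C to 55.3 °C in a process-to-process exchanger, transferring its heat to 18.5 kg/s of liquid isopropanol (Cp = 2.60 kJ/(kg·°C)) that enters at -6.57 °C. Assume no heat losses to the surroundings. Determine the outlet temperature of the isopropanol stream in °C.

T_c,out = 34.0 °C

Heat released by hot stream: Q = 27.9 × 2.22 × (86.8 − 55.3) = 1951 kJ/s
Energy balance on cold side (adiabatic exchanger): Q = ṁ_c·Cp_c·(T_c,out − T_c,in)
T_c,out = -6.57 + 1951/(18.5 × 2.60) = 33.992 °C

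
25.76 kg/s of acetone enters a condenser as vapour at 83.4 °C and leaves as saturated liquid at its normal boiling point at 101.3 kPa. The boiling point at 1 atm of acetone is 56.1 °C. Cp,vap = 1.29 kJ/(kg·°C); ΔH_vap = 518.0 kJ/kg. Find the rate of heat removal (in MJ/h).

Q_c = 51300 MJ/h

vapour 83.4→56.1 °C: -35.217 kJ/kg
condensation at 56.1 °C: -518 kJ/kg
Δh = -35.217 + -518 = -553.22 kJ/kg
Q = ṁ·Δh = 25.76 kg/s × -553.22 kJ/kg = -14251 kJ/s
|Q| = 14251 kW = 51303 MJ/h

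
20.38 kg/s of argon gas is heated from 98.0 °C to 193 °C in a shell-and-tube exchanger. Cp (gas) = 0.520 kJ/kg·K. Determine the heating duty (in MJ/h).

Q = 3620 MJ/h

Q = ṁ·Cp·ΔT = 20.38 × 0.520 × (193 − 98.0) = 1006.8 kJ/s
Heating duty = 3624.4 MJ/h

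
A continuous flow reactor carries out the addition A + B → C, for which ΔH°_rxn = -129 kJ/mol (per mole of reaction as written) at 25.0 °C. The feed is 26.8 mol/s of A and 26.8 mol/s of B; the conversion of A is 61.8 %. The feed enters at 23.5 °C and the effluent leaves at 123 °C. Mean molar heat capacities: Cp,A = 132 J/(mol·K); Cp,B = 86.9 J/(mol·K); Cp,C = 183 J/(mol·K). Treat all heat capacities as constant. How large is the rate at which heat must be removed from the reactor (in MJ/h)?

Extent of reaction ξ = 0.618 × 26.8 = 16.562 mol/s
Reaction term: ξ·ΔH°_rxn = 16.562 × -129 = -2136.5 kJ/s
Sensible, feed 23.5→25 °C: 8.7998 kJ/s
Outlet flows (mol/s): A 10.238, B 10.238, C 16.562
Sensible, products 25→123 °C: 516.65 kJ/s
Q = ΔH = -1611.1 kJ/s = -1611.1 kW
Heat removed = 5800 MJ/h

Q_out = 5800 MJ/h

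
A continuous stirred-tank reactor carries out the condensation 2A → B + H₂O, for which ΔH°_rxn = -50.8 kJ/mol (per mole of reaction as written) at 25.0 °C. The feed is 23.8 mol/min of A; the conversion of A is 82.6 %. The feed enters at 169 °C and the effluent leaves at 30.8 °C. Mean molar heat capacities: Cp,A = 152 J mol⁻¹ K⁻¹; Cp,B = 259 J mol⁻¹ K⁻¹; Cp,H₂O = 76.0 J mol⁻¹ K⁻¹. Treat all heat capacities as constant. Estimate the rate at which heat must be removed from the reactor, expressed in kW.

Q_out = 16.6 kW

Extent of reaction ξ = 0.826 × 23.8 / 2 = 9.8294 mol/min
Reaction term: ξ·ΔH°_rxn = 9.8294 × -50.8 = -499.33 kJ/min
Sensible, feed 169→25 °C: -520.93 kJ/min
Outlet flows (mol/min): A 4.1412, B 9.8294, H₂O 9.8294
Sensible, products 25→30.8 °C: 22.749 kJ/min
Q = ΔH = -997.52 kJ/min = -16.625 kW
Heat removed = 16.625 kW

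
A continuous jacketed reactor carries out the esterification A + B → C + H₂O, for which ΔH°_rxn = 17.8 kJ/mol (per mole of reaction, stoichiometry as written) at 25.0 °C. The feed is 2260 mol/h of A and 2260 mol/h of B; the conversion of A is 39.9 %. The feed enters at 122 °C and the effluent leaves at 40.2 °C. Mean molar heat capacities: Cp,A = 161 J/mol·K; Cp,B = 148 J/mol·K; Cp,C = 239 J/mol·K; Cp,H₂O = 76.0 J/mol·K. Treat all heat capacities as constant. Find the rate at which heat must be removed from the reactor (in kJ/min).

Q_out = 683 kJ/min

Extent of reaction ξ = 0.399 × 2260 = 901.74 mol/h
Reaction term: ξ·ΔH°_rxn = 901.74 × 17.8 = 16051 kJ/h
Sensible, feed 122→25 °C: -67739 kJ/h
Outlet flows (mol/h): A 1358.3, B 1358.3, C 901.74, H₂O 901.74
Sensible, products 25→40.2 °C: 10697 kJ/h
Q = ΔH = -40991 kJ/h = -11.386 kW
Heat removed = 683.18 kJ/min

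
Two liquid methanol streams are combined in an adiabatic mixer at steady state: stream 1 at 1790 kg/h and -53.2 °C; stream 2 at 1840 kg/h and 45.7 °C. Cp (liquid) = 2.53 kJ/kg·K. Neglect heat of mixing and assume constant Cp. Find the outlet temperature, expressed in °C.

No heat crosses the boundary, so H_out = H_in.
T_out = Σ ṁᵢCp,ᵢTᵢ / Σ ṁᵢCp,ᵢ
      = -28184 / 9183.9 = -3.0689 °C

T_out = -3.07 °C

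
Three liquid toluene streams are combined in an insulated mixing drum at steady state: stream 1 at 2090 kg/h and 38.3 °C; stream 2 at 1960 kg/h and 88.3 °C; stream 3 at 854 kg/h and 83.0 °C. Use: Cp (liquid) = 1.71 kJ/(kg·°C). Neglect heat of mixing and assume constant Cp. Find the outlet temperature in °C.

T_out = 66.1 °C

No heat crosses the boundary, so H_out = H_in.
T_out = Σ ṁᵢCp,ᵢTᵢ / Σ ṁᵢCp,ᵢ
      = 554030 / 8385.8 = 66.068 °C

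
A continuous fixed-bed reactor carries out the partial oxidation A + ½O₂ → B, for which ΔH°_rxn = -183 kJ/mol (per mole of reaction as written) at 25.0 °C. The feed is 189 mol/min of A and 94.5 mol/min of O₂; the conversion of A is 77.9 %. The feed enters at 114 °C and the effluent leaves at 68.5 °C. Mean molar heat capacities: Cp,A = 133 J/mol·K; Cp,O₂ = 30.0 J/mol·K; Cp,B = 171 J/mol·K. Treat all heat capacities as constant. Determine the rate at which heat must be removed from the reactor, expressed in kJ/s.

Q_out = 468 kJ/s

Extent of reaction ξ = 0.779 × 189 = 147.23 mol/min
Reaction term: ξ·ΔH°_rxn = 147.23 × -183 = -26943 kJ/min
Sensible, feed 114→25 °C: -2489.5 kJ/min
Outlet flows (mol/min): A 41.769, O₂ 20.885, B 147.23
Sensible, products 25→68.5 °C: 1364.1 kJ/min
Q = ΔH = -28069 kJ/min = -467.81 kW
Heat removed = 467.81 kJ/s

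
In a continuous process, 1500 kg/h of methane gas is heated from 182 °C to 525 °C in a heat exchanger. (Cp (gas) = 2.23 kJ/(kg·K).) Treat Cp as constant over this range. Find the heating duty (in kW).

Q = ṁ·Cp·ΔT = 1500 × 2.23 × (525 − 182) = 1.1473e+06 kJ/h
Converting: 1.1473e+06 / 3600 s = 318.7 kW

Q = 319 kW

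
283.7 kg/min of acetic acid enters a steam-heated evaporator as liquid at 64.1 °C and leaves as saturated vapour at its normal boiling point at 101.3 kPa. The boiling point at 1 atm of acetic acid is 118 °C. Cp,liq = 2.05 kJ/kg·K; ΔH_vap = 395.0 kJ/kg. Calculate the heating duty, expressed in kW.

liquid 64.1→118 °C: 110.5 kJ/kg
vaporisation at 118 °C: 395 kJ/kg
Δh = 110.5 + 395 = 505.5 kJ/kg
Q = ṁ·Δh = 283.7 kg/min × 505.5 kJ/kg = 143410 kJ/min
|Q| = 2390.1 kW

Q = 2390 kW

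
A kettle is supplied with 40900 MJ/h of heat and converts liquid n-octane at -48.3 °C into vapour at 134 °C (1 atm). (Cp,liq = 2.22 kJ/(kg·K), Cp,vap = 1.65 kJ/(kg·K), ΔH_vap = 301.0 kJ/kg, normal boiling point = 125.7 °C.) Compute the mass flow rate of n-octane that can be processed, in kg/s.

ṁ = 16.2 kg/s

Δh = 2.22×(125.7−-48.3) + 301.0 + 1.65×(134−125.7) = 700.98 kJ/kg
Q = 40900 MJ/h = 11361 kJ/s = 11361 kJ/s
ṁ = Q/Δh = 11361 / 700.98 = 16.208 kg/s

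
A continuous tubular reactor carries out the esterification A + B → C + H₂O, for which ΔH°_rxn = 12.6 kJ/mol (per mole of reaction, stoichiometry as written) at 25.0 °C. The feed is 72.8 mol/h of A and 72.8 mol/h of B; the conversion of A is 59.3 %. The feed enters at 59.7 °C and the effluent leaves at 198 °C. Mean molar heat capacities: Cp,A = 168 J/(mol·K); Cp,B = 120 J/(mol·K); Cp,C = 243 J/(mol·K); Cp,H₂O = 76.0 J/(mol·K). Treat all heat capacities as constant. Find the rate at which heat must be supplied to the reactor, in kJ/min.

Q_in = 61.3 kJ/min

Extent of reaction ξ = 0.593 × 72.8 = 43.17 mol/h
Reaction term: ξ·ΔH°_rxn = 43.17 × 12.6 = 543.95 kJ/h
Sensible, feed 59.7→25 °C: -727.53 kJ/h
Outlet flows (mol/h): A 29.63, B 29.63, C 43.17, H₂O 43.17
Sensible, products 25→198 °C: 3858.7 kJ/h
Q = ΔH = 3675.1 kJ/h = 1.0209 kW
Heat supplied = 61.252 kJ/min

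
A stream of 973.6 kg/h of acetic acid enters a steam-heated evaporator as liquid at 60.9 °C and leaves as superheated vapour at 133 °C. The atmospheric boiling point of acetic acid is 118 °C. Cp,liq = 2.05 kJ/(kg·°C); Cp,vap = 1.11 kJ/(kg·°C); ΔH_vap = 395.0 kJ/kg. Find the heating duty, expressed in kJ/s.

liquid 60.9→118 °C: 117.05 kJ/kg
vaporisation at 118 °C: 395 kJ/kg
vapour 118→133 °C: 16.65 kJ/kg
Δh = 117.05 + 395 + 16.65 = 528.71 kJ/kg
Q = ṁ·Δh = 973.6 kg/h × 528.71 kJ/kg = 514750 kJ/h
|Q| = 142.99 kW

Q = 143 kJ/s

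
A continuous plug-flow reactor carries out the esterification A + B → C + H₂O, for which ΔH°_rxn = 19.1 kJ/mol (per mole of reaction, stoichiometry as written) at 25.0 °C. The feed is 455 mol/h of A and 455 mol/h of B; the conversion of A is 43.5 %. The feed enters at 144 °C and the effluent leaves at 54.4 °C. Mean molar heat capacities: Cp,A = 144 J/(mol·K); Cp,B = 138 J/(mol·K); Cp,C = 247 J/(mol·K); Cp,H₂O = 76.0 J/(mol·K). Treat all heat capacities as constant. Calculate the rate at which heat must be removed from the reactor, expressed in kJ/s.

Q_out = 2.08 kJ/s

Extent of reaction ξ = 0.435 × 455 = 197.93 mol/h
Reaction term: ξ·ΔH°_rxn = 197.93 × 19.1 = 3780.4 kJ/h
Sensible, feed 144→25 °C: -15269 kJ/h
Outlet flows (mol/h): A 257.07, B 257.07, C 197.93, H₂O 197.93
Sensible, products 25→54.4 °C: 4010.9 kJ/h
Q = ΔH = -7477.6 kJ/h = -2.0771 kW
Heat removed = 2.0771 kJ/s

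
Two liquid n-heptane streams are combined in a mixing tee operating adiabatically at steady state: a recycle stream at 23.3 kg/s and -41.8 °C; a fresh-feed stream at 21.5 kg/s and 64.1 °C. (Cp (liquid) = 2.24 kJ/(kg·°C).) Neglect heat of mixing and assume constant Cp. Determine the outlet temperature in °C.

T_out = 9.02 °C

Adiabatic, steady state ⇒ Σ ṁᵢCp,ᵢ(T_out − Tᵢ) = 0
Σ ṁᵢCp,ᵢTᵢ = 23.3×2.24×-41.8 + 21.5×2.24×64.1 = 905.43
Σ ṁᵢCp,ᵢ = 23.3×2.24 + 21.5×2.24 = 100.35
T_out = 905.43 / 100.35 = 9.0225 °C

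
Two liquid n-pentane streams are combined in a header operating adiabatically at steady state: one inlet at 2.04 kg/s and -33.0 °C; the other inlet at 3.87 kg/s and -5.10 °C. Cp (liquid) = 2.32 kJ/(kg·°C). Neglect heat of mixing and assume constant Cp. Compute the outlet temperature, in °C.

Adiabatic, steady state ⇒ Σ ṁᵢCp,ᵢ(T_out − Tᵢ) = 0
T_out = Σ ṁᵢCp,ᵢTᵢ / Σ ṁᵢCp,ᵢ
      = -201.97 / 13.711 = -14.73 °C

T_out = -14.7 °C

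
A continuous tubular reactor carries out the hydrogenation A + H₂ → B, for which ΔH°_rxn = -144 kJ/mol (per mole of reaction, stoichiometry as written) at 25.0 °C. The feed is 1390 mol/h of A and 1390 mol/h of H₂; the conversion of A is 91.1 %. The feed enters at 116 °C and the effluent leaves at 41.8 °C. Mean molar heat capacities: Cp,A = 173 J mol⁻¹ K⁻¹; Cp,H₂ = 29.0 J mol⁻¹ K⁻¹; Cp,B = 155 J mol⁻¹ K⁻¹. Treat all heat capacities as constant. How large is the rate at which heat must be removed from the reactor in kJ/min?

Extent of reaction ξ = 0.911 × 1390 = 1266.3 mol/h
Reaction term: ξ·ΔH°_rxn = 1266.3 × -144 = -182350 kJ/h
Sensible, feed 116→25 °C: -25551 kJ/h
Outlet flows (mol/h): A 123.71, H₂ 123.71, B 1266.3
Sensible, products 25→41.8 °C: 3717.2 kJ/h
Q = ΔH = -204180 kJ/h = -56.717 kW
Heat removed = 3403 kJ/min

Q_out = 3400 kJ/min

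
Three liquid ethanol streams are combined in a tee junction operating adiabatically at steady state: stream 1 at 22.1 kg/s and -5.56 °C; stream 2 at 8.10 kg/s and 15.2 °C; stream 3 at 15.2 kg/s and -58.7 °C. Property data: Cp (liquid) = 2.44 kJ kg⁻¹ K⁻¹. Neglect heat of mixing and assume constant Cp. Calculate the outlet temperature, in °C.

T_out = -19.6 °C

Adiabatic, steady state ⇒ Σ ṁᵢCp,ᵢ(T_out − Tᵢ) = 0
T_out = Σ ṁᵢCp,ᵢTᵢ / Σ ṁᵢCp,ᵢ
      = -2176.5 / 110.78 = -19.647 °C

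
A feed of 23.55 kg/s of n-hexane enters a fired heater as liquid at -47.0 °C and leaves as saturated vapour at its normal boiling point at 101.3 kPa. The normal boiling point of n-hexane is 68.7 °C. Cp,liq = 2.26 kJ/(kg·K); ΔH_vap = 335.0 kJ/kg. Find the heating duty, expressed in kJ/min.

liquid -47.0→68.7 °C: 261.48 kJ/kg
vaporisation at 68.7 °C: 335 kJ/kg
Δh = 261.48 + 335 = 596.48 kJ/kg
Q = ṁ·Δh = 23.55 kg/s × 596.48 kJ/kg = 14047 kJ/s
|Q| = 14047 kW = 842830 kJ/min

Q = 843000 kJ/min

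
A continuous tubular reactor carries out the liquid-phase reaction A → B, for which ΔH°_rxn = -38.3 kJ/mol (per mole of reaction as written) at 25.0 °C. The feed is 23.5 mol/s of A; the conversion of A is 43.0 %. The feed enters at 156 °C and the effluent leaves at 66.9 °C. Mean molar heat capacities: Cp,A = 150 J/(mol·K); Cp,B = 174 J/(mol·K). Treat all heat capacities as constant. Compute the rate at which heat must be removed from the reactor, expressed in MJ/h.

Extent of reaction ξ = 0.430 × 23.5 = 10.105 mol/s
Reaction term: ξ·ΔH°_rxn = 10.105 × -38.3 = -387.02 kJ/s
Sensible, feed 156→25 °C: -461.77 kJ/s
Outlet flows (mol/s): A 13.395, B 10.105
Sensible, products 25→66.9 °C: 157.86 kJ/s
Q = ΔH = -690.94 kJ/s = -690.94 kW
Heat removed = 2487.4 MJ/h

Q_out = 2490 MJ/h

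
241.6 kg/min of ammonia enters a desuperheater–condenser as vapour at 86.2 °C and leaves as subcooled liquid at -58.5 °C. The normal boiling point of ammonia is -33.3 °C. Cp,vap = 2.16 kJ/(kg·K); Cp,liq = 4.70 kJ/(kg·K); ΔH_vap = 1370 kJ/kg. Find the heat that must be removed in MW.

vapour 86.2→-33.3 °C: -258.12 kJ/kg
condensation at -33.3 °C: -1370 kJ/kg
liquid -33.3→-58.5 °C: -118.44 kJ/kg
Δh = -258.12 + -1370 + -118.44 = -1746.6 kJ/kg
Q = ṁ·Δh = 241.6 kg/min × -1746.6 kJ/kg = -421970 kJ/min
|Q| = 7032.8 kW = 7.0328 MW

Q_c = 7.03 MW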